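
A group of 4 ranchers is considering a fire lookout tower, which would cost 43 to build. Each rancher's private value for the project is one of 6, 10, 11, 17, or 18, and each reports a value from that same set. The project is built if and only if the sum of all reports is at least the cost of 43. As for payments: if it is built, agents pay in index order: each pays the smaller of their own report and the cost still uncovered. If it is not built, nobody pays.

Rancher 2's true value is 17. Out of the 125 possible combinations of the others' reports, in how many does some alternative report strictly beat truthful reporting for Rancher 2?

96

Others report (6, 10, 17): truth gives 0; report 10 gives 7 > 0. Violating.
Others report (6, 10, 18): truth gives 0; report 10 gives 7 > 0. Violating.
Others report (6, 11, 17): truth gives 0; report 10 gives 7 > 0. Violating.
Others report (6, 11, 18): truth gives 0; report 10 gives 7 > 0. Violating.
Others report (6, 6, 6): truth gives 0; no alternative beats it.
Others report (6, 6, 10): truth gives 0; no alternative beats it.
(Checking all 125 profiles: 96 have a profitable deviation, 29 do not.)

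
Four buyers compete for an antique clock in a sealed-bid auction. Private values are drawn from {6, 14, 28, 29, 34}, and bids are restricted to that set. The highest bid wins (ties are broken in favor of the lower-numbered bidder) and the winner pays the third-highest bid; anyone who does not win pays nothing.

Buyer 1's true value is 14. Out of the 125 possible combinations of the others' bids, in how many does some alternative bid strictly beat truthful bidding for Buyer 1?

9

Others bid (6, 6, 28): truth gives 0; bid 28 gives 8 > 0. Violating.
Others bid (6, 6, 29): truth gives 0; bid 29 gives 8 > 0. Violating.
Others bid (6, 6, 34): truth gives 0; bid 34 gives 8 > 0. Violating.
Others bid (6, 28, 6): truth gives 0; bid 28 gives 8 > 0. Violating.
Others bid (6, 6, 6): truth gives 8; no alternative beats it.
Others bid (6, 6, 14): truth gives 8; no alternative beats it.
(Checking all 125 profiles: 9 have a profitable deviation, 116 do not.)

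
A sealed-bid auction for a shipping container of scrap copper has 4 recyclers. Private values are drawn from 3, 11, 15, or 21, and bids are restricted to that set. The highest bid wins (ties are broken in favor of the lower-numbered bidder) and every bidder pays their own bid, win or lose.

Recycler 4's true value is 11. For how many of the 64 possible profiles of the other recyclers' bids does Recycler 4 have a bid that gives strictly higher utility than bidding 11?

Others bid (3, 3, 11): truth gives -11; bid 3 gives -3 > -11. Violating.
Others bid (3, 3, 15): truth gives -11; bid 3 gives -3 > -11. Violating.
Others bid (3, 3, 21): truth gives -11; bid 3 gives -3 > -11. Violating.
Others bid (3, 11, 3): truth gives -11; bid 3 gives -3 > -11. Violating.
Others bid (3, 3, 3): truth gives 0; no alternative beats it.
(Checking all 64 profiles: 63 have a profitable deviation, 1 does not.)

63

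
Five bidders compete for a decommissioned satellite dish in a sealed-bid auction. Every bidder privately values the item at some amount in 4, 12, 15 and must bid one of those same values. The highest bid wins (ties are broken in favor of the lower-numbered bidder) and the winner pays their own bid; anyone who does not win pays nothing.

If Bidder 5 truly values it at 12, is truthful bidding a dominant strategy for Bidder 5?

Yes

Check each profile of the others' bids and compare truth against every alternative bid.
Others bid (4, 4, 4, 4): truth gives 0, best alternative gives 0.
Others bid (4, 4, 4, 12): truth gives 0, best alternative gives 0.
Others bid (4, 4, 4, 15): truth gives 0, best alternative gives 0.
Others bid (4, 4, 12, 4): truth gives 0, best alternative gives 0.
Others bid (4, 4, 12, 12): truth gives 0, best alternative gives 0.
Others bid (4, 4, 12, 15): truth gives 0, best alternative gives 0.
(Remaining 75 profiles checked similarly; truth is weakly best in each.)
In every case the truthful bid is at least as good as any alternative, so it is a dominant strategy.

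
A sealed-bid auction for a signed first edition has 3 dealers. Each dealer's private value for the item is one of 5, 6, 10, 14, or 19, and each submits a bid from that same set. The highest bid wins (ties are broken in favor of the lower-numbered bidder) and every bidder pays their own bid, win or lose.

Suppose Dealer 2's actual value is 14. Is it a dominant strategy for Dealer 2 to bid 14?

Consider the case where Dealer 1 bids 5 and Dealer 3 bids 5.
Truthful bid 14: wins, pays 14, utility 14 - 14 = 0.
Bid 6 instead: wins, pays 6, utility 14 - 6 = 8.
Since 8 > 0, bidding 6 is strictly better here, so truthful bidding is not dominant.

No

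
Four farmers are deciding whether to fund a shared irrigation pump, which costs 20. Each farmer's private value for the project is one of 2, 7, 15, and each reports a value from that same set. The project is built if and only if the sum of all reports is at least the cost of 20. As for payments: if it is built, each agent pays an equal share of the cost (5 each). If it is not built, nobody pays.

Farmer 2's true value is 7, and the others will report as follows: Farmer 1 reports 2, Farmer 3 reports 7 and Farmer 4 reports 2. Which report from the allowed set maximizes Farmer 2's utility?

15

Report 2: project not built, utility 0.
Report 7: project not built, utility 0.
Report 15: project built, pays 5, utility 7 - 5 = 2.
The best choice is 15 with utility 2.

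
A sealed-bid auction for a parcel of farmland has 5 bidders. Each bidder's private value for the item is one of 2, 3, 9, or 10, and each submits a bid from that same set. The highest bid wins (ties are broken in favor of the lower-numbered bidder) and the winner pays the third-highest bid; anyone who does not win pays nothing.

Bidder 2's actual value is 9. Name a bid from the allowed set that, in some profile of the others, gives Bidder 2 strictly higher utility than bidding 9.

Suppose Bidder 1 bids 2, Bidder 3 bids 2, Bidder 4 bids 2 and Bidder 5 bids 10.
Bid 9: loses, pays 0, utility 0.
Bid 10: wins, pays 2, utility 9 - 2 = 7.
So bidding 10 beats truth here (7 > 0).

10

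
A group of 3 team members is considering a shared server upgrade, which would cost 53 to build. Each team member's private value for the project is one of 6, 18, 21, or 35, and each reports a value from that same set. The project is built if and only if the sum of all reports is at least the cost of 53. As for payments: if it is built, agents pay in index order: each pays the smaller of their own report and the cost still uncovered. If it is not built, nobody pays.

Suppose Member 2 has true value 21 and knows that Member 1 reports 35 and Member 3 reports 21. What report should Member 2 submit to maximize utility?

Report 6: project built, pays 6, utility 21 - 6 = 15.
Report 18: project built, pays 18, utility 21 - 18 = 3.
Report 21: project built, pays 18, utility 21 - 18 = 3.
Report 35: project built, pays 18, utility 21 - 18 = 3.
The best choice is 6 with utility 15.

6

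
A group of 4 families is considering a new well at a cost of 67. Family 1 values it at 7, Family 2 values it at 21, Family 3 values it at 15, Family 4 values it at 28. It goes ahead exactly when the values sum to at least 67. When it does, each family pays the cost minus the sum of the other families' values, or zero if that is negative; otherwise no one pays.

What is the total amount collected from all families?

55

Total value 71 ≥ cost 67, so it is built.
Family 1: others sum to 64; max(0, 67 - 64) = 3.
Family 2: others sum to 50; max(0, 67 - 50) = 17.
Family 3: others sum to 56; max(0, 67 - 56) = 11.
Family 4: others sum to 43; max(0, 67 - 43) = 24.
Total collected = 3 + 17 + 11 + 24 = 55.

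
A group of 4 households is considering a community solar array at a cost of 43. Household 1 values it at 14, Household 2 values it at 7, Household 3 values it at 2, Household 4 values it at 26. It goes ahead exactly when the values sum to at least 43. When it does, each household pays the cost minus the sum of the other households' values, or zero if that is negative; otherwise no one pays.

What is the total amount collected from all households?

29

Total value 49 ≥ cost 43, so it is built.
Household 1: others sum to 35; max(0, 43 - 35) = 8.
Household 2: others sum to 42; max(0, 43 - 42) = 1.
Household 3: others sum to 47; max(0, 43 - 47) = 0.
Household 4: others sum to 23; max(0, 43 - 23) = 20.
Total collected = 8 + 1 + 0 + 20 = 29.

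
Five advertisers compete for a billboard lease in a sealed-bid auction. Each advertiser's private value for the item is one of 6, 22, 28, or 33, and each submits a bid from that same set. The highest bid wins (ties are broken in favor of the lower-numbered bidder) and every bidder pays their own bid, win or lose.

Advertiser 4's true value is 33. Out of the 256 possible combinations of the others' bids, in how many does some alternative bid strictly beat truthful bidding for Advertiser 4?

172

Others bid (6, 6, 6, 6): truth gives 0; bid 22 gives 11 > 0. Violating.
Others bid (6, 6, 6, 22): truth gives 0; bid 22 gives 11 > 0. Violating.
Others bid (6, 6, 6, 28): truth gives 0; bid 28 gives 5 > 0. Violating.
Others bid (6, 6, 22, 6): truth gives 0; bid 28 gives 5 > 0. Violating.
Others bid (6, 6, 6, 33): truth gives 0; no alternative beats it.
Others bid (6, 6, 22, 33): truth gives 0; no alternative beats it.
(Checking all 256 profiles: 172 have a profitable deviation, 84 do not.)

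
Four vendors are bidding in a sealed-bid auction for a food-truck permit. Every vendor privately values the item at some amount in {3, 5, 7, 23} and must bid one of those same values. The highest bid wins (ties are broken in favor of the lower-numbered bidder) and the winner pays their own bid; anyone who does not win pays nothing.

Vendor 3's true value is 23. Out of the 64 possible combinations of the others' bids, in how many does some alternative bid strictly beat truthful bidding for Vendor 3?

12

Others bid (3, 3, 3): truth gives 0; bid 5 gives 18 > 0. Violating.
Others bid (3, 3, 5): truth gives 0; bid 5 gives 18 > 0. Violating.
Others bid (3, 3, 7): truth gives 0; bid 7 gives 16 > 0. Violating.
Others bid (3, 5, 3): truth gives 0; bid 7 gives 16 > 0. Violating.
Others bid (3, 3, 23): truth gives 0; no alternative beats it.
Others bid (3, 5, 23): truth gives 0; no alternative beats it.
(Checking all 64 profiles: 12 have a profitable deviation, 52 do not.)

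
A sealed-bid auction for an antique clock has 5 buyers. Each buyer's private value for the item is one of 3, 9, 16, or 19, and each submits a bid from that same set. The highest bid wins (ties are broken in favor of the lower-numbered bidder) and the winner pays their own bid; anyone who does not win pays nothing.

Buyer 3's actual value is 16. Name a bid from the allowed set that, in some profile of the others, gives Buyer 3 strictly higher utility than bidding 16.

9

Suppose Buyer 1 bids 3, Buyer 2 bids 3, Buyer 4 bids 3 and Buyer 5 bids 3.
Bid 16: wins, pays 16, utility 16 - 16 = 0.
Bid 9: wins, pays 9, utility 16 - 9 = 7.
So bidding 9 beats truth here (7 > 0).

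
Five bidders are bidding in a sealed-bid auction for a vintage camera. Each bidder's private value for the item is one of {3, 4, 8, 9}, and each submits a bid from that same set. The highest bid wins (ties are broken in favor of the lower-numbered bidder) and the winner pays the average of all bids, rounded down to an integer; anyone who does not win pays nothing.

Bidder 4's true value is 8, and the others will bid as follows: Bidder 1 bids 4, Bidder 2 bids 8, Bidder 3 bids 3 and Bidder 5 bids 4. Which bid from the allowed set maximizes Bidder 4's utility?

Bid 3: loses, pays 0, utility 0.
Bid 4: loses, pays 0, utility 0.
Bid 8: loses, pays 0, utility 0.
Bid 9: wins, pays 5, utility 8 - 5 = 3.
The best choice is 9 with utility 3.

9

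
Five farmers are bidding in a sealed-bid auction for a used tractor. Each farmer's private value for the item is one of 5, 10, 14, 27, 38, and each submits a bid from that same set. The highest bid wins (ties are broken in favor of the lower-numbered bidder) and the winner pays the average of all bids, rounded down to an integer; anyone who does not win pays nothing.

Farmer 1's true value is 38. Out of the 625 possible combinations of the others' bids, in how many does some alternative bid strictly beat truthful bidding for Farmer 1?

256

Others bid (5, 5, 5, 5): truth gives 27; bid 5 gives 33 > 27. Violating.
Others bid (5, 5, 5, 10): truth gives 26; bid 10 gives 31 > 26. Violating.
Others bid (5, 5, 5, 14): truth gives 25; bid 14 gives 30 > 25. Violating.
Others bid (5, 5, 5, 27): truth gives 22; bid 27 gives 25 > 22. Violating.
Others bid (5, 5, 5, 38): truth gives 20; no alternative beats it.
Others bid (5, 5, 10, 38): truth gives 19; no alternative beats it.
(Checking all 625 profiles: 256 have a profitable deviation, 369 do not.)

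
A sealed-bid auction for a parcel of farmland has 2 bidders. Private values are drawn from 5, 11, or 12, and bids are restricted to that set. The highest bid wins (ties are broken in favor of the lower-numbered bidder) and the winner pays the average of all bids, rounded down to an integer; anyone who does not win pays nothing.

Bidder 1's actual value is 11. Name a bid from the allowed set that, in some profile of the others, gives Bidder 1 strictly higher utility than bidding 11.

5

Suppose Bidder 2 bids 5.
Bid 11: wins, pays 8, utility 11 - 8 = 3.
Bid 5: wins, pays 5, utility 11 - 5 = 6.
So bidding 5 beats truth here (6 > 3).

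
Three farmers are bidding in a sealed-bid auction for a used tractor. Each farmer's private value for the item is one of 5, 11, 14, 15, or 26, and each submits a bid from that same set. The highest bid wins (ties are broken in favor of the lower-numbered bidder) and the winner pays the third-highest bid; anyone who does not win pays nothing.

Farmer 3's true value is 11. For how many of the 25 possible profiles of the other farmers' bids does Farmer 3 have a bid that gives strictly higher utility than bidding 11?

Others bid (5, 11): truth gives 0; bid 14 gives 6 > 0. Violating.
Others bid (5, 14): truth gives 0; bid 15 gives 6 > 0. Violating.
Others bid (5, 15): truth gives 0; bid 26 gives 6 > 0. Violating.
Others bid (11, 5): truth gives 0; bid 14 gives 6 > 0. Violating.
Others bid (5, 5): truth gives 6; no alternative beats it.
Others bid (5, 26): truth gives 0; no alternative beats it.
(Checking all 25 profiles: 6 have a profitable deviation, 19 do not.)

6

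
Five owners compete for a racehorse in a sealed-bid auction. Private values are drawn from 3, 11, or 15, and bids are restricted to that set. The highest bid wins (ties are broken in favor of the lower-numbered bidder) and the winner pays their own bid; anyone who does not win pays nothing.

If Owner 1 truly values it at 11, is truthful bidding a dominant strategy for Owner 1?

No

Consider the case where Owner 2 bids 3, Owner 3 bids 3, Owner 4 bids 3 and Owner 5 bids 3.
Truthful bid 11: wins, pays 11, utility 11 - 11 = 0.
Bid 3 instead: wins, pays 3, utility 11 - 3 = 8.
Since 8 > 0, bidding 3 is strictly better here, so truthful bidding is not dominant.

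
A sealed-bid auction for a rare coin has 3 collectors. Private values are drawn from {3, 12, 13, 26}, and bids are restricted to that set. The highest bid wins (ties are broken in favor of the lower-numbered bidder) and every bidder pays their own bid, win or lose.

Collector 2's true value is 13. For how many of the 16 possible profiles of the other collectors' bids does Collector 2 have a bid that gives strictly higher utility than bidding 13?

12

Others bid (3, 3): truth gives 0; bid 12 gives 1 > 0. Violating.
Others bid (3, 12): truth gives 0; bid 12 gives 1 > 0. Violating.
Others bid (3, 26): truth gives -13; bid 3 gives -3 > -13. Violating.
Others bid (12, 26): truth gives -13; bid 3 gives -3 > -13. Violating.
Others bid (3, 13): truth gives 0; no alternative beats it.
Others bid (12, 3): truth gives 0; no alternative beats it.
(Checking all 16 profiles: 12 have a profitable deviation, 4 do not.)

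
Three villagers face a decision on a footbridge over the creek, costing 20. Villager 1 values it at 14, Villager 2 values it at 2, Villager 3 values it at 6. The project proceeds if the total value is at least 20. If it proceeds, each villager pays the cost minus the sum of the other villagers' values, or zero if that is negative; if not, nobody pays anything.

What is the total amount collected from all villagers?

Total value 22 ≥ cost 20, so it is built.
Villager 1: others sum to 8; max(0, 20 - 8) = 12.
Villager 2: others sum to 20; max(0, 20 - 20) = 0.
Villager 3: others sum to 16; max(0, 20 - 16) = 4.
Total collected = 12 + 0 + 4 = 16.

16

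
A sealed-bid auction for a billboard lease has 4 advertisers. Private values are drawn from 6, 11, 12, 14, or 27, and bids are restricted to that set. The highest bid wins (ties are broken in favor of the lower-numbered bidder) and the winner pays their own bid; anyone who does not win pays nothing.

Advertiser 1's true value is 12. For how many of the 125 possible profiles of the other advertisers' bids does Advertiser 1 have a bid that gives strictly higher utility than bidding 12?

Others bid (6, 6, 6): truth gives 0; bid 6 gives 6 > 0. Violating.
Others bid (6, 6, 11): truth gives 0; bid 11 gives 1 > 0. Violating.
Others bid (6, 11, 6): truth gives 0; bid 11 gives 1 > 0. Violating.
Others bid (6, 11, 11): truth gives 0; bid 11 gives 1 > 0. Violating.
Others bid (6, 6, 12): truth gives 0; no alternative beats it.
Others bid (6, 6, 14): truth gives 0; no alternative beats it.
(Checking all 125 profiles: 8 have a profitable deviation, 117 do not.)

8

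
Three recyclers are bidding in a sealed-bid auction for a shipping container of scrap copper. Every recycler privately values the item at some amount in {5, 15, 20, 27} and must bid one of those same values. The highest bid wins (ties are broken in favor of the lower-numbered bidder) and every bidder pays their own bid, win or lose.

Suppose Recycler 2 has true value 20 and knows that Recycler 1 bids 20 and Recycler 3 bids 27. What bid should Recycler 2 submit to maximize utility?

Bid 5: loses but pays 5, utility -5.
Bid 15: loses but pays 15, utility -15.
Bid 20: loses but pays 20, utility -20.
Bid 27: wins, pays 27, utility 20 - 27 = -7.
The best choice is 5 with utility -5.

5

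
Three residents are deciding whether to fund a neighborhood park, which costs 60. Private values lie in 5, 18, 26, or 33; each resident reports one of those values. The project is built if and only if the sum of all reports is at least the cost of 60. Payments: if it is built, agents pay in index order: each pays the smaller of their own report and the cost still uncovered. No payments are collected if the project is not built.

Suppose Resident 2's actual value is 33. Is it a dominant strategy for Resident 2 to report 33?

No

Consider the case where Resident 1 reports 5 and Resident 3 reports 33.
Truthful report 33: project built, pays 33, utility 33 - 33 = 0.
Report 26 instead: project built, pays 26, utility 33 - 26 = 7.
Since 7 > 0, reporting 26 is strictly better here, so truthful reporting is not dominant.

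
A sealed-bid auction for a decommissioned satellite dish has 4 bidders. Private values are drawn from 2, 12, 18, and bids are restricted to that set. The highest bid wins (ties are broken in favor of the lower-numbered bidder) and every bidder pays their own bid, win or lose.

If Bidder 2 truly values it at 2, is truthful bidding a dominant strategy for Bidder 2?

Yes

Check each profile of the others' bids and compare truth against every alternative bid.
Others bid (2, 2, 18): truth gives -2, best alternative gives -12.
Others bid (2, 12, 18): truth gives -2, best alternative gives -12.
Others bid (2, 18, 2): truth gives -2, best alternative gives -12.
Others bid (2, 18, 12): truth gives -2, best alternative gives -12.
Others bid (2, 18, 18): truth gives -2, best alternative gives -12.
Others bid (12, 2, 2): truth gives -2, best alternative gives -12.
(Remaining 21 profiles checked similarly; truth is weakly best in each.)
In every case the truthful bid is at least as good as any alternative, so it is a dominant strategy.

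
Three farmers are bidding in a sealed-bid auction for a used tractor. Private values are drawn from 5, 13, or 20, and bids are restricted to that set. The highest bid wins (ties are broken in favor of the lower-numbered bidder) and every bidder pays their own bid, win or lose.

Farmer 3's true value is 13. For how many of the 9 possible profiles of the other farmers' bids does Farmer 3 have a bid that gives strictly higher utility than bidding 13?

Others bid (5, 13): truth gives -13; bid 5 gives -5 > -13. Violating.
Others bid (5, 20): truth gives -13; bid 5 gives -5 > -13. Violating.
Others bid (13, 5): truth gives -13; bid 5 gives -5 > -13. Violating.
Others bid (13, 13): truth gives -13; bid 5 gives -5 > -13. Violating.
Others bid (5, 5): truth gives 0; no alternative beats it.
(Checking all 9 profiles: 8 have a profitable deviation, 1 does not.)

8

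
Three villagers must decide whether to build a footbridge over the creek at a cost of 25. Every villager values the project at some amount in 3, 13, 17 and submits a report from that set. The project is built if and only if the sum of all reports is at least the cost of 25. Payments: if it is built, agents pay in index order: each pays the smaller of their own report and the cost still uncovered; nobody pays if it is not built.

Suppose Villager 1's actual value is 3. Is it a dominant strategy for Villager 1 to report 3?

Yes

Check each profile of the others' reports and compare truth against every alternative report.
Others report (3, 13): truth gives 0, best alternative gives -10.
Others report (3, 17): truth gives 0, best alternative gives -10.
Others report (13, 3): truth gives 0, best alternative gives -10.
Others report (13, 13): truth gives 0, best alternative gives -10.
Others report (13, 17): truth gives 0, best alternative gives -10.
Others report (17, 3): truth gives 0, best alternative gives -10.
(Remaining 3 profiles checked similarly; truth is weakly best in each.)
In every case the truthful report is at least as good as any alternative, so it is a dominant strategy.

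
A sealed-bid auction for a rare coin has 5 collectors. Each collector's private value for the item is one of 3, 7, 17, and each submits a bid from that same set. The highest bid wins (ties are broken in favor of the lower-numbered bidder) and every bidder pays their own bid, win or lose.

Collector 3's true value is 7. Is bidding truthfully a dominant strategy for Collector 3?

No

Consider the case where Collector 1 bids 3, Collector 2 bids 3, Collector 4 bids 3 and Collector 5 bids 17.
Truthful bid 7: loses but pays 7, utility -7.
Bid 3 instead: loses but pays 3, utility -3.
Since -3 > -7, bidding 3 is strictly better here, so truthful bidding is not dominant.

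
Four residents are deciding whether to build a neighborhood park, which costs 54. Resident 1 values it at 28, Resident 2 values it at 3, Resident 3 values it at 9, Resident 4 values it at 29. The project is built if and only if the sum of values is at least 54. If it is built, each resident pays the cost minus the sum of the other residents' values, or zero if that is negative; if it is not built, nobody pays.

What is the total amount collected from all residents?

27

Total value 69 ≥ cost 54, so it is built.
Resident 1: others sum to 41; max(0, 54 - 41) = 13.
Resident 2: others sum to 66; max(0, 54 - 66) = 0.
Resident 3: others sum to 60; max(0, 54 - 60) = 0.
Resident 4: others sum to 40; max(0, 54 - 40) = 14.
Total collected = 13 + 0 + 0 + 14 = 27.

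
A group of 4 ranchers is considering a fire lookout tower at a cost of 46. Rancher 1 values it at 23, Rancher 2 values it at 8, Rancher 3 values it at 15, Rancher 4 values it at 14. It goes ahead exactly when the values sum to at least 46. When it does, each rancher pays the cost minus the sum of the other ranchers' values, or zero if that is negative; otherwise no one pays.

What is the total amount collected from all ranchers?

10

Total value 60 ≥ cost 46, so it is built.
Rancher 1: others sum to 37; max(0, 46 - 37) = 9.
Rancher 2: others sum to 52; max(0, 46 - 52) = 0.
Rancher 3: others sum to 45; max(0, 46 - 45) = 1.
Rancher 4: others sum to 46; max(0, 46 - 46) = 0.
Total collected = 9 + 0 + 1 + 0 = 10.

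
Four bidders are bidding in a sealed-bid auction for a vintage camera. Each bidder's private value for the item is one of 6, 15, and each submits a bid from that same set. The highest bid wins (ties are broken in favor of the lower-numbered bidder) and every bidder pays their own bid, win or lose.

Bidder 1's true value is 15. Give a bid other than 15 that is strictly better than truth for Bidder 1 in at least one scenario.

6

Suppose Bidder 2 bids 6, Bidder 3 bids 6 and Bidder 4 bids 6.
Bid 15: wins, pays 15, utility 15 - 15 = 0.
Bid 6: wins, pays 6, utility 15 - 6 = 9.
So bidding 6 beats truth here (9 > 0).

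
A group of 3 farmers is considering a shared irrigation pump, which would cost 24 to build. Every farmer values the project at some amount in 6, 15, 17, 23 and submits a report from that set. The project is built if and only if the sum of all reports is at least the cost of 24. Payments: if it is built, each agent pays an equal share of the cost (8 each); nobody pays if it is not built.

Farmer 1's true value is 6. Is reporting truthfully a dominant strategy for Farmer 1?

Yes

Check each profile of the others' reports and compare truth against every alternative report.
Others report (6, 6): truth gives 0, best alternative gives -2.
Others report (6, 15): truth gives -2, best alternative gives -2.
Others report (6, 17): truth gives -2, best alternative gives -2.
Others report (6, 23): truth gives -2, best alternative gives -2.
Others report (15, 6): truth gives -2, best alternative gives -2.
Others report (15, 15): truth gives -2, best alternative gives -2.
(Remaining 10 profiles checked similarly; truth is weakly best in each.)
In every case the truthful report is at least as good as any alternative, so it is a dominant strategy.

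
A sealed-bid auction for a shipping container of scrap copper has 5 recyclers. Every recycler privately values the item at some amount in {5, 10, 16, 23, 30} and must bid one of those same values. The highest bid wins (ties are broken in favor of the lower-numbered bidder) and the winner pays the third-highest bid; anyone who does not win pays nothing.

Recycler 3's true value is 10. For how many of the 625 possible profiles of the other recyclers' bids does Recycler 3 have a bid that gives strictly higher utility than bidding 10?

Others bid (5, 5, 5, 16): truth gives 0; bid 16 gives 5 > 0. Violating.
Others bid (5, 5, 5, 23): truth gives 0; bid 23 gives 5 > 0. Violating.
Others bid (5, 5, 5, 30): truth gives 0; bid 30 gives 5 > 0. Violating.
Others bid (5, 5, 16, 5): truth gives 0; bid 16 gives 5 > 0. Violating.
Others bid (5, 5, 5, 5): truth gives 5; no alternative beats it.
Others bid (5, 5, 5, 10): truth gives 5; no alternative beats it.
(Checking all 625 profiles: 12 have a profitable deviation, 613 do not.)

12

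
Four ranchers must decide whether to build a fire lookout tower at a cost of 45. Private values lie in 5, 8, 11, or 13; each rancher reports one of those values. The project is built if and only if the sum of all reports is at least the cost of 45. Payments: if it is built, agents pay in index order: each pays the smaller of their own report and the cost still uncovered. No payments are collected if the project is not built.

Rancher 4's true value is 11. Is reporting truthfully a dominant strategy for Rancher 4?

Check each profile of the others' reports and compare truth against every alternative report.
Others report (13, 13, 13): truth gives 5, best alternative gives 5.
Others report (11, 13, 13): truth gives 3, best alternative gives 3.
Others report (13, 11, 13): truth gives 3, best alternative gives 3.
Others report (13, 13, 11): truth gives 3, best alternative gives 3.
Others report (11, 11, 13): truth gives 1, best alternative gives 1.
Others report (11, 13, 11): truth gives 1, best alternative gives 1.
(Remaining 58 profiles checked similarly; truth is weakly best in each.)
In every case the truthful report is at least as good as any alternative, so it is a dominant strategy.

Yes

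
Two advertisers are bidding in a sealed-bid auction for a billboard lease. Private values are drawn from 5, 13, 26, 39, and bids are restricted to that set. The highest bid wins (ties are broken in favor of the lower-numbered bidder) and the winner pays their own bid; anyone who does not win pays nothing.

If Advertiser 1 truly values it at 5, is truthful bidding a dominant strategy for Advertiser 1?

Check each profile of the others' bids and compare truth against every alternative bid.
Others bid (5): truth gives 0, best alternative gives -8.
Others bid (13): truth gives 0, best alternative gives -8.
Others bid (26): truth gives 0, best alternative gives 0.
Others bid (39): truth gives 0, best alternative gives 0.
In every case the truthful bid is at least as good as any alternative, so it is a dominant strategy.

Yes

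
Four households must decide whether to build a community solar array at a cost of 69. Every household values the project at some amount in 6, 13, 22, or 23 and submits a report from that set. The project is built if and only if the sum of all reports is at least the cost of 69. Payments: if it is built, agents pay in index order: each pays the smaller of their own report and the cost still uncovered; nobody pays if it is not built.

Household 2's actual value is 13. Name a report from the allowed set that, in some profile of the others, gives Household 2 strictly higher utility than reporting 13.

Suppose Household 1 reports 22, Household 3 reports 22 and Household 4 reports 22.
Report 13: project built, pays 13, utility 13 - 13 = 0.
Report 6: project built, pays 6, utility 13 - 6 = 7.
So reporting 6 beats truth here (7 > 0).

6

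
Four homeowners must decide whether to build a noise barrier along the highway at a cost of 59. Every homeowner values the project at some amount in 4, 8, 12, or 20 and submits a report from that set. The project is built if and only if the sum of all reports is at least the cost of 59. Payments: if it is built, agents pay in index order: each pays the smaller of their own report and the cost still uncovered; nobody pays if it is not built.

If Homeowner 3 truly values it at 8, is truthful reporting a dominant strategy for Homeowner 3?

Consider the case where Homeowner 1 reports 20, Homeowner 2 reports 20 and Homeowner 4 reports 20.
Truthful report 8: project built, pays 8, utility 8 - 8 = 0.
Report 4 instead: project built, pays 4, utility 8 - 4 = 4.
Since 4 > 0, reporting 4 is strictly better here, so truthful reporting is not dominant.

No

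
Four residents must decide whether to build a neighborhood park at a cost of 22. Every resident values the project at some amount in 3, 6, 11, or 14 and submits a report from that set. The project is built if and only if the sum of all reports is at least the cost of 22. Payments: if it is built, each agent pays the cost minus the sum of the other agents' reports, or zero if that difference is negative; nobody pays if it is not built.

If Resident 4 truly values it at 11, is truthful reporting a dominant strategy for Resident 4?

Yes

Check each profile of the others' reports and compare truth against every alternative report.
Others report (3, 6, 14): truth gives 11, best alternative gives 11.
Others report (3, 11, 11): truth gives 11, best alternative gives 11.
Others report (3, 11, 14): truth gives 11, best alternative gives 11.
Others report (3, 14, 6): truth gives 11, best alternative gives 11.
Others report (3, 14, 11): truth gives 11, best alternative gives 11.
Others report (3, 14, 14): truth gives 11, best alternative gives 11.
(Remaining 58 profiles checked similarly; truth is weakly best in each.)
In every case the truthful report is at least as good as any alternative, so it is a dominant strategy.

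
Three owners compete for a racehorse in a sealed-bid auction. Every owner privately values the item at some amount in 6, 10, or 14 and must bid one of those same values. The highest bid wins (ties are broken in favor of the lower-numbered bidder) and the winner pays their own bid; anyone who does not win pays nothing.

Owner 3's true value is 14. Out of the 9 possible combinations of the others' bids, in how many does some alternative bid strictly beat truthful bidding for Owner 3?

1

Others bid (6, 6): truth gives 0; bid 10 gives 4 > 0. Violating.
Others bid (6, 10): truth gives 0; no alternative beats it.
Others bid (6, 14): truth gives 0; no alternative beats it.
(Checking all 9 profiles: 1 has a profitable deviation, 8 do not.)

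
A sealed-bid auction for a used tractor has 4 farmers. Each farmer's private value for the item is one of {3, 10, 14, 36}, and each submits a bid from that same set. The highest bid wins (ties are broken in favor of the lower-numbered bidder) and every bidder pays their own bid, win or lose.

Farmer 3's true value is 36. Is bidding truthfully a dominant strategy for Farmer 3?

No

Consider the case where Farmer 1 bids 3, Farmer 2 bids 3 and Farmer 4 bids 3.
Truthful bid 36: wins, pays 36, utility 36 - 36 = 0.
Bid 10 instead: wins, pays 10, utility 36 - 10 = 26.
Since 26 > 0, bidding 10 is strictly better here, so truthful bidding is not dominant.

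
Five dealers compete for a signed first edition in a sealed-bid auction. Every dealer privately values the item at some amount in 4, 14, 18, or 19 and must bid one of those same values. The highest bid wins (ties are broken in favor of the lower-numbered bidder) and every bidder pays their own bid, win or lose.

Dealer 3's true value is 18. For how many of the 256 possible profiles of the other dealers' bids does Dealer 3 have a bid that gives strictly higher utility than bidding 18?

224

Others bid (4, 4, 4, 4): truth gives 0; bid 14 gives 4 > 0. Violating.
Others bid (4, 4, 4, 14): truth gives 0; bid 14 gives 4 > 0. Violating.
Others bid (4, 4, 4, 19): truth gives -18; bid 19 gives -1 > -18. Violating.
Others bid (4, 4, 14, 4): truth gives 0; bid 14 gives 4 > 0. Violating.
Others bid (4, 4, 4, 18): truth gives 0; no alternative beats it.
Others bid (4, 4, 14, 18): truth gives 0; no alternative beats it.
(Checking all 256 profiles: 224 have a profitable deviation, 32 do not.)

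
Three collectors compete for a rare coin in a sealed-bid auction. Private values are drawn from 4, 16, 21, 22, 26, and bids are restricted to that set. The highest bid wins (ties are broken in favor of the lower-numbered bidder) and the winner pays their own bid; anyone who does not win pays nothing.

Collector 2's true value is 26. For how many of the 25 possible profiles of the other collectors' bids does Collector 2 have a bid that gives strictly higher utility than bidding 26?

12

Others bid (4, 4): truth gives 0; bid 16 gives 10 > 0. Violating.
Others bid (4, 16): truth gives 0; bid 16 gives 10 > 0. Violating.
Others bid (4, 21): truth gives 0; bid 21 gives 5 > 0. Violating.
Others bid (4, 22): truth gives 0; bid 22 gives 4 > 0. Violating.
Others bid (4, 26): truth gives 0; no alternative beats it.
Others bid (16, 26): truth gives 0; no alternative beats it.
(Checking all 25 profiles: 12 have a profitable deviation, 13 do not.)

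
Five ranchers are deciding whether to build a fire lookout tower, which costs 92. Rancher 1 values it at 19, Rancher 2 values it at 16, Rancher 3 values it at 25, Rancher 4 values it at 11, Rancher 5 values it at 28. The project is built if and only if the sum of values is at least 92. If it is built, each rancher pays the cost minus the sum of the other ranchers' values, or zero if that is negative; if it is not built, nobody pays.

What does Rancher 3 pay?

18

Total value 99 ≥ cost 92, so the project is built.
The other ranchers' values sum to 74.
Cost minus that sum is 92 - 74 = 18.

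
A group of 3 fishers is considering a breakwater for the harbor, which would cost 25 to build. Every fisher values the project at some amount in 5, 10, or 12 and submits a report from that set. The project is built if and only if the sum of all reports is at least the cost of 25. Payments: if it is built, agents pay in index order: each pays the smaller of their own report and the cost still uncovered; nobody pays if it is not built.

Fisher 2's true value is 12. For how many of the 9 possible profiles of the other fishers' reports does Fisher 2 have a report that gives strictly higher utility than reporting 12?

Others report (5, 10): truth gives 0; report 10 gives 2 > 0. Violating.
Others report (5, 12): truth gives 0; report 10 gives 2 > 0. Violating.
Others report (10, 5): truth gives 0; report 10 gives 2 > 0. Violating.
Others report (10, 10): truth gives 0; report 5 gives 7 > 0. Violating.
Others report (5, 5): truth gives 0; no alternative beats it.
(Checking all 9 profiles: 8 have a profitable deviation, 1 does not.)

8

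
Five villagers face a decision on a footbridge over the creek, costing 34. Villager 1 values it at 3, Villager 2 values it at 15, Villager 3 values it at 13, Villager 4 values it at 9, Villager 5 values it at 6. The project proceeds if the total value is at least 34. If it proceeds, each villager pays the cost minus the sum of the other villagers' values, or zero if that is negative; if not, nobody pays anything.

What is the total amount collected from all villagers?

Total value 46 ≥ cost 34, so it is built.
Villager 1: others sum to 43; max(0, 34 - 43) = 0.
Villager 2: others sum to 31; max(0, 34 - 31) = 3.
Villager 3: others sum to 33; max(0, 34 - 33) = 1.
Villager 4: others sum to 37; max(0, 34 - 37) = 0.
Villager 5: others sum to 40; max(0, 34 - 40) = 0.
Total collected = 0 + 3 + 1 + 0 + 0 = 4.

4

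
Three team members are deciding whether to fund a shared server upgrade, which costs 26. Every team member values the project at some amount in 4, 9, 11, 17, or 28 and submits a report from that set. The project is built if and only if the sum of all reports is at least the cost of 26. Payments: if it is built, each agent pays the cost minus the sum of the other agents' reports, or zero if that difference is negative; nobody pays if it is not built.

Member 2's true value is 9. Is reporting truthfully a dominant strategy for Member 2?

Yes

Check each profile of the others' reports and compare truth against every alternative report.
Others report (4, 28): truth gives 9, best alternative gives 9.
Others report (9, 17): truth gives 9, best alternative gives 9.
Others report (9, 28): truth gives 9, best alternative gives 9.
Others report (11, 17): truth gives 9, best alternative gives 9.
Others report (11, 28): truth gives 9, best alternative gives 9.
Others report (17, 9): truth gives 9, best alternative gives 9.
(Remaining 19 profiles checked similarly; truth is weakly best in each.)
In every case the truthful report is at least as good as any alternative, so it is a dominant strategy.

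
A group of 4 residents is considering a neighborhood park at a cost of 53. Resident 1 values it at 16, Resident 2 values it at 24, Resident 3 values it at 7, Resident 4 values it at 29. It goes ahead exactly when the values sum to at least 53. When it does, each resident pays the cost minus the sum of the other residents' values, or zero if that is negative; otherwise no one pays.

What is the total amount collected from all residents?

Total value 76 ≥ cost 53, so it is built.
Resident 1: others sum to 60; max(0, 53 - 60) = 0.
Resident 2: others sum to 52; max(0, 53 - 52) = 1.
Resident 3: others sum to 69; max(0, 53 - 69) = 0.
Resident 4: others sum to 47; max(0, 53 - 47) = 6.
Total collected = 0 + 1 + 0 + 6 = 7.

7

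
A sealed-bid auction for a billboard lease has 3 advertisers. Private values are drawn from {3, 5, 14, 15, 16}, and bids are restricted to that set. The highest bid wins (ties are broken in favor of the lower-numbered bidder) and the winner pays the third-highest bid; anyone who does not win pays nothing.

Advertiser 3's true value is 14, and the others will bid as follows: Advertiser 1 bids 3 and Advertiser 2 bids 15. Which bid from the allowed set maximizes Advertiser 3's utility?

16

Bid 3: loses, pays 0, utility 0.
Bid 5: loses, pays 0, utility 0.
Bid 14: loses, pays 0, utility 0.
Bid 15: loses, pays 0, utility 0.
Bid 16: wins, pays 3, utility 14 - 3 = 11.
The best choice is 16 with utility 11.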